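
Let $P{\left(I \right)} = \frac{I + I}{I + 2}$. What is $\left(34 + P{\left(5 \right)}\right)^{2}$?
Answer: $\frac{61504}{49} \approx 1255.2$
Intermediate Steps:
$P{\left(I \right)} = \frac{2 I}{2 + I}$
$\left(34 + P{\left(5 \right)}\right)^{2} = \left(34 + 2 \cdot 5 \frac{1}{2 + 5}\right)^{2} = \left(34 + 2 \cdot 5 \cdot \frac{1}{7}\right)^{2} = \left(34 + \frac{10}{7}\right)^{2} = \left(\frac{248}{7}\right)^{2} = \frac{61504}{49}$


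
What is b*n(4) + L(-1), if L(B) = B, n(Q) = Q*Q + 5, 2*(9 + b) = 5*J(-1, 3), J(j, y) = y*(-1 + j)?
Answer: -505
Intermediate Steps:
b = -24 (b = -9 + (5*(3*(-1 - 1)))/2 = -9 + (5*(3*(-2)))/2 = -9 + (5*(-6))/2 = -9 + (½)*(-30) = -9 - 15 = -24)
n(Q) = 5 + Q² (n(Q) = Q² + 5 = 5 + Q²)
b*n(4) + L(-1) = -24*(5 + 4²) - 1 = -24*(5 + 16) - 1 = -24*21 - 1 = -504 - 1 = -505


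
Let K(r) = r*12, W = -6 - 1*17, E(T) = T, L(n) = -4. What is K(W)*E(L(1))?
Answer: 1104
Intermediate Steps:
W = -23 (W = -6 - 17 = -23)
K(r) = 12*r
K(W)*E(L(1)) = (12*(-23))*(-4) = -276*(-4) = 1104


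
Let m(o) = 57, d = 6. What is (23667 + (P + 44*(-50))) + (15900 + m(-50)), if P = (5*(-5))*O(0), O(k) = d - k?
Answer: 37274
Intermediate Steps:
O(k) = 6 - k
P = -150 (P = (5*(-5))*(6 - 1*0) = -25*(6 + 0) = -25*6 = -150)
(23667 + (P + 44*(-50))) + (15900 + m(-50)) = (23667 + (-150 + 44*(-50))) + (15900 + 57) = (23667 + (-150 - 2200)) + 15957 = (23667 - 2350) + 15957 = 21317 + 15957 = 37274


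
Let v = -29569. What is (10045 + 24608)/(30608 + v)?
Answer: 34653/1039 ≈ 33.352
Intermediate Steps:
(10045 + 24608)/(30608 + v) = (10045 + 24608)/(30608 - 29569) = 34653/1039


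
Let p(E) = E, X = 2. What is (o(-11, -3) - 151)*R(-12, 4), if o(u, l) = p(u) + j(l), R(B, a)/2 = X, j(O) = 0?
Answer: -648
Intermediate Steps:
R(B, a) = 4 (R(B, a) = 2*2 = 4)
o(u, l) = u (o(u, l) = u + 0 = u)
(o(-11, -3) - 151)*R(-12, 4) = (-11 - 151)*4 = -162*4 = -648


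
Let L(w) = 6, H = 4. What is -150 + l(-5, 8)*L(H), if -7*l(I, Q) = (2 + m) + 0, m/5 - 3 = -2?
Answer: -156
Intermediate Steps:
m = 5 (m = 15 + 5*(-2) = 15 - 10 = 5)
l(I, Q) = -1 (l(I, Q) = -((2 + 5) + 0)/7 = -(7 + 0)/7 = -1/7*7 = -1)
-150 + l(-5, 8)*L(H) = -150 - 1*6 = -150 - 6 = -156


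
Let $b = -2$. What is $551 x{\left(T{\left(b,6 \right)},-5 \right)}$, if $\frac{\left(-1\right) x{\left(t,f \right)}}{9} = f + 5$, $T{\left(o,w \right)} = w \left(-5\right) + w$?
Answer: $0$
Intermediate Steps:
$T{\left(o,w \right)} = - 4 w$ ($T{\left(o,w \right)} = - 5 w + w = - 4 w$)
$x{\left(t,f \right)} = -45 - 9 f$ ($x{\left(t,f \right)} = - 9 \left(f + 5\right) = - 9 \left(5 + f\right) = -45 - 9 f$)
$551 x{\left(T{\left(b,6 \right)},-5 \right)} = 551 \left(-45 - -45\right) = 551 \left(-45 + 45\right) = 551 \cdot 0 = 0$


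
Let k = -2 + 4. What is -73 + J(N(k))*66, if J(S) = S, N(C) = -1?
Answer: -139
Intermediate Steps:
k = 2
-73 + J(N(k))*66 = -73 - 1*66 = -73 - 66 = -139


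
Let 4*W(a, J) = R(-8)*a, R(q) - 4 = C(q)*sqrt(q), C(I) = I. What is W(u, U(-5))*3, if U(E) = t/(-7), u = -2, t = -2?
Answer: -6 + 24*I*sqrt(2) ≈ -6.0 + 33.941*I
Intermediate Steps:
U(E) = 2/7 (U(E) = -2/(-7) = -2*(-1/7) = 2/7)
R(q) = 4 + q**(3/2) (R(q) = 4 + q*sqrt(q) = 4 + q**(3/2))
W(a, J) = a*(4 - 16*I*sqrt(2))/4 (W(a, J) = ((4 + (-8)**(3/2))*a)/4 = ((4 - 16*I*sqrt(2))*a)/4 = (a*(4 - 16*I*sqrt(2)))/4 = a*(4 - 16*I*sqrt(2))/4)
W(u, U(-5))*3 = -2*(1 - 4*I*sqrt(2))*3 = (-2 + 8*I*sqrt(2))*3 = -6 + 24*I*sqrt(2)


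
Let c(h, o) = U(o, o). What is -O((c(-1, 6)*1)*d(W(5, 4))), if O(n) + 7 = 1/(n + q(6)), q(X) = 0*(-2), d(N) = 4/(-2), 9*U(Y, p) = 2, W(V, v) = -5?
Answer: 37/4 ≈ 9.2500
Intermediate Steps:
U(Y, p) = 2/9 (U(Y, p) = (⅑)*2 = 2/9)
d(N) = -2 (d(N) = 4*(-½) = -2)
q(X) = 0
c(h, o) = 2/9
O(n) = -7 + 1/n (O(n) = -7 + 1/(n + 0) = -7 + 1/n)
-O((c(-1, 6)*1)*d(W(5, 4))) = -(-7 + 1/(((2/9)*1)*(-2))) = -(-7 + 1/((2/9)*(-2))) = -(-7 + 1/(-4/9)) = -(-7 - 9/4) = -1*(-37/4) = 37/4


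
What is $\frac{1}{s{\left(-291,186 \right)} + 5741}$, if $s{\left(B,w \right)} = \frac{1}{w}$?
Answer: $\frac{186}{1067827} \approx 0.00017419$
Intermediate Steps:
$\frac{1}{s{\left(-291,186 \right)} + 5741} = \frac{1}{\frac{1}{186} + 5741} = \frac{1}{\frac{1067827}{186}} = \frac{186}{1067827}$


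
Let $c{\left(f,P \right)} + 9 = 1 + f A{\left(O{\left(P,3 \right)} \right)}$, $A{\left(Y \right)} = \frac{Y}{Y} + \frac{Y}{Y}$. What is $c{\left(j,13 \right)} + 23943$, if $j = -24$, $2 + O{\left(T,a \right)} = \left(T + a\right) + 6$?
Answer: $23887$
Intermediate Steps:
$O{\left(T,a \right)} = 4 + T + a$ ($O{\left(T,a \right)} = -2 + \left(\left(T + a\right) + 6\right) = -2 + \left(6 + T + a\right) = 4 + T + a$)
$A{\left(Y \right)} = 2$ ($A{\left(Y \right)} = 1 + 1 = 2$)
$c{\left(f,P \right)} = -8 + 2 f$ ($c{\left(f,P \right)} = -9 + \left(1 + f 2\right) = -9 + \left(1 + 2 f\right) = -8 + 2 f$)
$c{\left(j,13 \right)} + 23943 = \left(-8 + 2 \left(-24\right)\right) + 23943 = \left(-8 - 48\right) + 23943 = -56 + 23943 = 23887$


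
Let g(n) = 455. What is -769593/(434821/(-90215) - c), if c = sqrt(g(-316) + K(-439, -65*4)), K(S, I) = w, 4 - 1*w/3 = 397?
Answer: 30189114374308395/6081521568941 - 12527044247072850*I*sqrt(181)/6081521568941 ≈ 4964.1 - 27713.0*I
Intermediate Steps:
w = -1179 (w = 12 - 3*397 = 12 - 1191 = -1179)
K(S, I) = -1179
c = 2*I*sqrt(181) (c = sqrt(455 - 1179) = sqrt(-724) = 2*I*sqrt(181) ≈ 26.907*I)
-769593/(434821/(-90215) - c) = -769593/(434821/(-90215) - 2*I*sqrt(181)) = -769593/(434821*(-1/90215) - 2*I*sqrt(181)) = -769593/(-434821/90215 - 2*I*sqrt(181))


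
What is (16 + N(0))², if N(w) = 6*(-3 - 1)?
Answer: 64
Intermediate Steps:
N(w) = -24 (N(w) = 6*(-4) = -24)
(16 + N(0))² = (16 - 24)² = (-8)² = 64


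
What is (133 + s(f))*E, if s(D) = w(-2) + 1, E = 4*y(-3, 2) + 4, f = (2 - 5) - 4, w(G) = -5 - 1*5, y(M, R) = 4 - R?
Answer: 1488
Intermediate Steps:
w(G) = -10 (w(G) = -5 - 5 = -10)
f = -7 (f = -3 - 4 = -7)
E = 12 (E = 4*(4 - 1*2) + 4 = 4*(4 - 2) + 4 = 4*2 + 4 = 8 + 4 = 12)
s(D) = -9 (s(D) = -10 + 1 = -9)
(133 + s(f))*E = (133 - 9)*12 = 124*12 = 1488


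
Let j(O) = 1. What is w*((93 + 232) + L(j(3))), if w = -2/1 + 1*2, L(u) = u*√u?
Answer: 0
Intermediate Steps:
L(u) = u^(3/2)
w = 0 (w = -2*1 + 2 = -2 + 2 = 0)
w*((93 + 232) + L(j(3))) = 0*((93 + 232) + 1^(3/2)) = 0*(325 + 1) = 0*326 = 0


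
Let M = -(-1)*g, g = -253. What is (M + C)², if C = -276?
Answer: 279841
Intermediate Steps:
M = -253 (M = -(-1)*(-253) = -1*253 = -253)
(M + C)² = (-253 - 276)² = (-529)² = 279841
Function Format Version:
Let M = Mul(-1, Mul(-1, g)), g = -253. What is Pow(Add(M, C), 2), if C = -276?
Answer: 279841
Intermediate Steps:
M = -253 (M = Mul(-1, Mul(-1, -253)) = Mul(-1, 253) = -253)
Pow(Add(M, C), 2) = Pow(Add(-253, -276), 2) = Pow(-529, 2) = 279841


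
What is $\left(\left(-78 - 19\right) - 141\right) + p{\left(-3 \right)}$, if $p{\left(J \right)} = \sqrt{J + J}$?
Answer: $-238 + i \sqrt{6} \approx -238.0 + 2.4495 i$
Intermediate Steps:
$p{\left(J \right)} = \sqrt{2} \sqrt{J}$ ($p{\left(J \right)} = \sqrt{2 J} = \sqrt{2} \sqrt{J}$)
$\left(\left(-78 - 19\right) - 141\right) + p{\left(-3 \right)} = \left(\left(-78 - 19\right) - 141\right) + \sqrt{2} \sqrt{-3} = \left(-97 - 141\right) + \sqrt{2} i \sqrt{3} = -238 + i \sqrt{6}$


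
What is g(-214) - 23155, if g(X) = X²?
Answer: 22641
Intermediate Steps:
g(-214) - 23155 = (-214)² - 23155 = 45796 - 23155 = 22641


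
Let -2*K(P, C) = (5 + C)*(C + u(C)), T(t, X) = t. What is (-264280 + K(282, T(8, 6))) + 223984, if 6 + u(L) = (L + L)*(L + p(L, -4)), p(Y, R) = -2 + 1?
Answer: -41037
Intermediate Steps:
p(Y, R) = -1
u(L) = -6 + 2*L*(-1 + L) (u(L) = -6 + (L + L)*(L - 1) = -6 + (2*L)*(-1 + L) = -6 + 2*L*(-1 + L))
K(P, C) = -(5 + C)*(-6 - C + 2*C**2)/2 (K(P, C) = -(5 + C)*(C + (-6 - 2*C + 2*C**2))/2 = -(5 + C)*(-6 - C + 2*C**2)/2)
(-264280 + K(282, T(8, 6))) + 223984 = (-264280 + (15 - 1*8**3 - 9/2*8**2 + (11/2)*8)) + 223984 = (-264280 + (15 - 1*512 - 9/2*64 + 44)) + 223984 = (-264280 + (15 - 512 - 288 + 44)) + 223984 = (-264280 - 741) + 223984 = -265021 + 223984 = -41037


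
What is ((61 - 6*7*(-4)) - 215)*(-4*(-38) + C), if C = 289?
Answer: 6174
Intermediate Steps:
((61 - 6*7*(-4)) - 215)*(-4*(-38) + C) = ((61 - 6*7*(-4)) - 215)*(-4*(-38) + 289) = ((61 - 42*(-4)) - 215)*(152 + 289) = ((61 + 168) - 215)*441 = (229 - 215)*441 = 14*441 = 6174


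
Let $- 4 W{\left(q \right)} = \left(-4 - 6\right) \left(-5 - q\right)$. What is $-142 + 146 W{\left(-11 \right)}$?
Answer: $2048$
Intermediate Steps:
$W{\left(q \right)} = - \frac{25}{2} - \frac{5 q}{2}$ ($W{\left(q \right)} = - \frac{\left(-4 - 6\right) \left(-5 - q\right)}{4} = - \frac{\left(-10\right) \left(-5 - q\right)}{4} = - \frac{50 + 10 q}{4} = - \frac{25}{2} - \frac{5 q}{2}$)
$-142 + 146 W{\left(-11 \right)} = -142 + 146 \left(- \frac{25}{2} - - \frac{55}{2}\right) = -142 + 146 \left(- \frac{25}{2} + \frac{55}{2}\right) = -142 + 146 \cdot 15 = -142 + 2190 = 2048$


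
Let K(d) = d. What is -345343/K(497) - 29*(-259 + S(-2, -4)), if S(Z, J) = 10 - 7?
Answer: 3344385/497 ≈ 6729.1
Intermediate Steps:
S(Z, J) = 3
-345343/K(497) - 29*(-259 + S(-2, -4)) = -345343/497 - 29*(-259 + 3) = -345343*1/497 - 29*(-256) = -345343/497 - 1*(-7424) = -345343/497 + 7424 = 3344385/497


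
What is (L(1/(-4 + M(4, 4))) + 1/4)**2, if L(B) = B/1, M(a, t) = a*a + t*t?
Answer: 4/49 ≈ 0.081633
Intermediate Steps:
M(a, t) = a**2 + t**2
L(B) = B (L(B) = B*1 = B)
(L(1/(-4 + M(4, 4))) + 1/4)**2 = (1/(-4 + (4**2 + 4**2)) + 1/4)**2 = (1/(-4 + (16 + 16)) + 1/4)**2 = (1/(-4 + 32) + 1/4)**2 = (1/28 + 1/4)**2 = (2/7)**2 = 4/49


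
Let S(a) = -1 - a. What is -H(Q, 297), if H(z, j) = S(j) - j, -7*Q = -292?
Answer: 595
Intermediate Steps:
Q = 292/7 (Q = -⅐*(-292) = 292/7 ≈ 41.714)
H(z, j) = -1 - 2*j (H(z, j) = (-1 - j) - j = -1 - 2*j)
-H(Q, 297) = -(-1 - 2*297) = -(-1 - 594) = -1*(-595) = 595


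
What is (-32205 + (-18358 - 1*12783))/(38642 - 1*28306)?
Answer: -1667/272 ≈ -6.1287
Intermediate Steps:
(-32205 + (-18358 - 1*12783))/(38642 - 1*28306) = (-32205 + (-18358 - 12783))/(38642 - 28306) = (-32205 - 31141)/10336 = -63346*1/10336 = -1667/272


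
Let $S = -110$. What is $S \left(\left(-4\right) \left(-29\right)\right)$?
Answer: $-12760$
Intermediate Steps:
$S \left(\left(-4\right) \left(-29\right)\right) = - 110 \left(\left(-4\right) \left(-29\right)\right) = \left(-110\right) 116 = -12760$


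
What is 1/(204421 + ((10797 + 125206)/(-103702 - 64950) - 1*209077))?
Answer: -168652/785379715 ≈ -0.00021474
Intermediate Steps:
1/(204421 + ((10797 + 125206)/(-103702 - 64950) - 1*209077)) = 1/(204421 + (136003/(-168652) - 209077)) = 1/(204421 + (136003*(-1/168652) - 209077)) = 1/(204421 + (-136003/168652 - 209077)) = 1/(204421 - 35261390207/168652) = 1/(-785379715/168652) = -168652/785379715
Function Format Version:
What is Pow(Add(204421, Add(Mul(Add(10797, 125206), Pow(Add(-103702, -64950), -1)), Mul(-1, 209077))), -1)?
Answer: Rational(-168652, 785379715) ≈ -0.00021474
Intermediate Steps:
Pow(Add(204421, Add(Mul(Add(10797, 125206), Pow(Add(-103702, -64950), -1)), Mul(-1, 209077))), -1) = Pow(Add(204421, Add(Mul(136003, Pow(-168652, -1)), -209077)), -1) = Pow(Add(204421, Add(Mul(136003, Rational(-1, 168652)), -209077)), -1) = Pow(Add(204421, Add(Rational(-136003, 168652), -209077)), -1) = Pow(Add(204421, Rational(-35261390207, 168652)), -1) = Pow(Rational(-785379715, 168652), -1) = Rational(-168652, 785379715)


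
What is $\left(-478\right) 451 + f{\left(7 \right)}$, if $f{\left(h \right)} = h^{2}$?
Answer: $-215529$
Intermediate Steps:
$\left(-478\right) 451 + f{\left(7 \right)} = \left(-478\right) 451 + 7^{2} = -215578 + 49 = -215529$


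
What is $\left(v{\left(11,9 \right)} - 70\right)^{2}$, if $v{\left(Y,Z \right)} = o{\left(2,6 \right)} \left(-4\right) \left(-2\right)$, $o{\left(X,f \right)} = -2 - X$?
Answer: $10404$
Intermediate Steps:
$v{\left(Y,Z \right)} = -32$ ($v{\left(Y,Z \right)} = \left(-2 - 2\right) \left(-4\right) \left(-2\right) = \left(-4\right) \left(-4\right) \left(-2\right) = 16 \left(-2\right) = -32$)
$\left(v{\left(11,9 \right)} - 70\right)^{2} = \left(-32 - 70\right)^{2} = \left(-102\right)^{2} = 10404$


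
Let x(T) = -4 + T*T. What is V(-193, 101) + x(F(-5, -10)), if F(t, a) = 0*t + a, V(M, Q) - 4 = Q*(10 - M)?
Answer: 20603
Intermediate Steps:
V(M, Q) = 4 + Q*(10 - M)
F(t, a) = a (F(t, a) = 0 + a = a)
x(T) = -4 + T**2
V(-193, 101) + x(F(-5, -10)) = (4 + 10*101 - 1*(-193)*101) + (-4 + (-10)**2) = (4 + 1010 + 19493) + (-4 + 100) = 20507 + 96 = 20603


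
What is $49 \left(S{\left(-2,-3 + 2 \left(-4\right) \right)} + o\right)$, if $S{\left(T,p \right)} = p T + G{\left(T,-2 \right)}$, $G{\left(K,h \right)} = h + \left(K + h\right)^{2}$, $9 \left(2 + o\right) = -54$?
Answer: $1372$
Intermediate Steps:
$o = -8$ ($o = -2 + \frac{1}{9} \left(-54\right) = -2 - 6 = -8$)
$S{\left(T,p \right)} = -2 + \left(-2 + T\right)^{2} + T p$ ($S{\left(T,p \right)} = p T + \left(-2 + \left(T - 2\right)^{2}\right) = T p + \left(-2 + \left(-2 + T\right)^{2}\right) = -2 + \left(-2 + T\right)^{2} + T p$)
$49 \left(S{\left(-2,-3 + 2 \left(-4\right) \right)} + o\right) = 49 \left(\left(-2 + \left(-2 - 2\right)^{2} - 2 \left(-3 + 2 \left(-4\right)\right)\right) - 8\right) = 49 \left(\left(-2 + \left(-4\right)^{2} - 2 \left(-3 - 8\right)\right) - 8\right) = 49 \left(\left(-2 + 16 - -22\right) - 8\right) = 49 \left(\left(-2 + 16 + 22\right) - 8\right) = 49 \left(36 - 8\right) = 49 \cdot 28 = 1372$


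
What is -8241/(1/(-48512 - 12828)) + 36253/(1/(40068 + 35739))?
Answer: 3253734111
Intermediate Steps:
-8241/(1/(-48512 - 12828)) + 36253/(1/(40068 + 35739)) = -8241/(1/(-61340)) + 36253/(1/75807) = -8241/(-1/61340) + 36253/(1/75807) = -8241*(-61340) + 36253*75807 = 505502940 + 2748231171 = 3253734111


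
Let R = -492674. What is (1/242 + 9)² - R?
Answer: 28857708177/58564 ≈ 4.9276e+5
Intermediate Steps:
(1/242 + 9)² - R = (1/242 + 9)² - 1*(-492674) = (1/242 + 9)² + 492674 = (2179/242)² + 492674 = 4748041/58564 + 492674 = 28857708177/58564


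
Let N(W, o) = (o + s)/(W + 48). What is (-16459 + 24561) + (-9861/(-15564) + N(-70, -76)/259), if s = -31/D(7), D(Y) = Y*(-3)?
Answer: 2515003604437/310392852 ≈ 8102.6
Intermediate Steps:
D(Y) = -3*Y
s = 31/21 (s = -31/((-3*7)) = -31/(-21) = -31*(-1/21) = 31/21 ≈ 1.4762)
N(W, o) = (31/21 + o)/(48 + W) (N(W, o) = (o + 31/21)/(W + 48) = (31/21 + o)/(48 + W))
(-16459 + 24561) + (-9861/(-15564) + N(-70, -76)/259) = (-16459 + 24561) + (-9861/(-15564) + ((31/21 - 76)/(48 - 70))/259) = 8102 + (-9861*(-1/15564) + (-1565/21/(-22))*(1/259)) = 8102 + (3287/5188 - 1/22*(-1565/21)*(1/259)) = 8102 + (3287/5188 + (1565/462)*(1/259)) = 8102 + (3287/5188 + 1565/119658) = 8102 + 200717533/310392852 = 2515003604437/310392852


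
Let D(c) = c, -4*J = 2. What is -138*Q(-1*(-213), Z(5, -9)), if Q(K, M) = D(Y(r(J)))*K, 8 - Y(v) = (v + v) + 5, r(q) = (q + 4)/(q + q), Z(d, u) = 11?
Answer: -293940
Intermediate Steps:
J = -½ (J = -¼*2 = -½ ≈ -0.50000)
r(q) = (4 + q)/(2*q) (r(q) = (4 + q)/((2*q)) = (4 + q)*(1/(2*q)) = (4 + q)/(2*q))
Y(v) = 3 - 2*v (Y(v) = 8 - ((v + v) + 5) = 8 - (2*v + 5) = 8 - (5 + 2*v) = 8 + (-5 - 2*v) = 3 - 2*v)
Q(K, M) = 10*K (Q(K, M) = (3 - (4 - ½)/(-½))*K = (3 - (-2)*7/2)*K = (3 - 2*(-7/2))*K = (3 + 7)*K = 10*K)
-138*Q(-1*(-213), Z(5, -9)) = -1380*(-1*(-213)) = -1380*213 = -138*2130 = -293940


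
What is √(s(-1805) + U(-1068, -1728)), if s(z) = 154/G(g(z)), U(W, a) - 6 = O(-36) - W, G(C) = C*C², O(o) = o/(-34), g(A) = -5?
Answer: √193959970/425 ≈ 32.769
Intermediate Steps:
O(o) = -o/34 (O(o) = o*(-1/34) = -o/34)
G(C) = C³
U(W, a) = 120/17 - W (U(W, a) = 6 + (-1/34*(-36) - W) = 6 + (18/17 - W) = 120/17 - W)
s(z) = -154/125 (s(z) = 154/((-5)³) = 154/(-125) = 154*(-1/125) = -154/125)
√(s(-1805) + U(-1068, -1728)) = √(-154/125 + (120/17 - 1*(-1068))) = √(-154/125 + (120/17 + 1068)) = √(-154/125 + 18276/17) = √(2281882/2125) = √193959970/425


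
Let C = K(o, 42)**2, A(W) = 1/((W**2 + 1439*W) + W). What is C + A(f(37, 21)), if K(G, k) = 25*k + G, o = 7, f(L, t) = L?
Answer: 61056540602/54649 ≈ 1.1172e+6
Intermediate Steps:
K(G, k) = G + 25*k
A(W) = 1/(W**2 + 1440*W)
C = 1117249 (C = (7 + 25*42)**2 = (7 + 1050)**2 = 1057**2 = 1117249)
C + A(f(37, 21)) = 1117249 + 1/(37*(1440 + 37)) = 1117249 + (1/37)/1477 = 1117249 + (1/37)*(1/1477) = 1117249 + 1/54649 = 61056540602/54649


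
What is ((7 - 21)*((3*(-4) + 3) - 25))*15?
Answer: 7140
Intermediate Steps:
((7 - 21)*((3*(-4) + 3) - 25))*15 = -14*((-12 + 3) - 25)*15 = -14*(-9 - 25)*15 = -14*(-34)*15 = 476*15 = 7140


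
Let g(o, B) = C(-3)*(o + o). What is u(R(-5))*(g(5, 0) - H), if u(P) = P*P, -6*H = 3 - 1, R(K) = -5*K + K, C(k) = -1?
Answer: -11600/3 ≈ -3866.7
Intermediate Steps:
R(K) = -4*K
g(o, B) = -2*o (g(o, B) = -(o + o) = -2*o)
H = -⅓ (H = -(3 - 1)/6 = -⅙*2 = -⅓ ≈ -0.33333)
u(P) = P²
u(R(-5))*(g(5, 0) - H) = (-4*(-5))²*(-2*5 - 1*(-⅓)) = 20²*(-10 + ⅓) = 400*(-29/3) = -11600/3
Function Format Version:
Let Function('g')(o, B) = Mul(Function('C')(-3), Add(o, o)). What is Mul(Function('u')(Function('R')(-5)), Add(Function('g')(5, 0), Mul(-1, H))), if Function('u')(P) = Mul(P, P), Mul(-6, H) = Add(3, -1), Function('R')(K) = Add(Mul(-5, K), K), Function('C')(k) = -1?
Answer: Rational(-11600, 3) ≈ -3866.7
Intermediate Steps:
Function('R')(K) = Mul(-4, K)
Function('g')(o, B) = Mul(-2, o) (Function('g')(o, B) = Mul(-1, Add(o, o)) = Mul(-1, Mul(2, o)) = Mul(-2, o))
H = Rational(-1, 3) (H = Mul(Rational(-1, 6), Add(3, -1)) = Mul(Rational(-1, 6), 2) = Rational(-1, 3) ≈ -0.33333)
Function('u')(P) = Pow(P, 2)
Mul(Function('u')(Function('R')(-5)), Add(Function('g')(5, 0), Mul(-1, H))) = Mul(Pow(Mul(-4, -5), 2), Add(Mul(-2, 5), Mul(-1, Rational(-1, 3)))) = Mul(Pow(20, 2), Add(-10, Rational(1, 3))) = Mul(400, Rational(-29, 3)) = Rational(-11600, 3)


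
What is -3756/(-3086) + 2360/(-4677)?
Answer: 5141926/7216611 ≈ 0.71251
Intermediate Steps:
-3756/(-3086) + 2360/(-4677) = -3756*(-1/3086) + 2360*(-1/4677) = 1878/1543 - 2360/4677 = 5141926/7216611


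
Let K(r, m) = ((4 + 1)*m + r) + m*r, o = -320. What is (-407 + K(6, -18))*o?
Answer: 191680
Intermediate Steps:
K(r, m) = r + 5*m + m*r (K(r, m) = (5*m + r) + m*r = (r + 5*m) + m*r = r + 5*m + m*r)
(-407 + K(6, -18))*o = (-407 + (6 + 5*(-18) - 18*6))*(-320) = (-407 + (6 - 90 - 108))*(-320) = (-407 - 192)*(-320) = -599*(-320) = 191680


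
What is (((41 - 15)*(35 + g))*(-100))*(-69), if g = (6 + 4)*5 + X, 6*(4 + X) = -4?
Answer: 14411800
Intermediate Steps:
X = -14/3 (X = -4 + (1/6)*(-4) = -4 - 2/3 = -14/3 ≈ -4.6667)
g = 136/3 (g = (6 + 4)*5 - 14/3 = 10*5 - 14/3 = 50 - 14/3 = 136/3 ≈ 45.333)
(((41 - 15)*(35 + g))*(-100))*(-69) = (((41 - 15)*(35 + 136/3))*(-100))*(-69) = ((26*(241/3))*(-100))*(-69) = ((6266/3)*(-100))*(-69) = -626600/3*(-69) = 14411800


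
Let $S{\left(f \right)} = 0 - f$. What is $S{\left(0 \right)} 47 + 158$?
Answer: $158$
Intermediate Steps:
$S{\left(f \right)} = - f$
$S{\left(0 \right)} 47 + 158 = \left(-1\right) 0 \cdot 47 + 158 = 0 \cdot 47 + 158 = 0 + 158 = 158$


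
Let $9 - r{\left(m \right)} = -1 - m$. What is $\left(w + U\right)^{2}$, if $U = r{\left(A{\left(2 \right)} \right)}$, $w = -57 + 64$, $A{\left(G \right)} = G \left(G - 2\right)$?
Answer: $289$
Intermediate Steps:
$A{\left(G \right)} = G \left(-2 + G\right)$
$r{\left(m \right)} = 10 + m$ ($r{\left(m \right)} = 9 - \left(-1 - m\right) = 9 + \left(1 + m\right) = 10 + m$)
$w = 7$
$U = 10$ ($U = 10 + 2 \left(-2 + 2\right) = 10 + 2 \cdot 0 = 10 + 0 = 10$)
$\left(w + U\right)^{2} = \left(7 + 10\right)^{2} = 17^{2} = 289$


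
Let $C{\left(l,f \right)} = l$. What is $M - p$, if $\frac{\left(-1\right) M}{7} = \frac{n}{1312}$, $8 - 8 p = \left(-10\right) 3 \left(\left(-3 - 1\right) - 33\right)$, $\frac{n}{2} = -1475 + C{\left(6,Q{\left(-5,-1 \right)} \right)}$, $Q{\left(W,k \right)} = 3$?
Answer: $\frac{100647}{656} \approx 153.43$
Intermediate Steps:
$n = -2938$ ($n = 2 \left(-1475 + 6\right) = 2 \left(-1469\right) = -2938$)
$p = - \frac{551}{4}$ ($p = 1 - \frac{\left(-10\right) 3 \left(\left(-3 - 1\right) - 33\right)}{8} = 1 - \frac{\left(-30\right) \left(-4 - 33\right)}{8} = 1 - \frac{\left(-30\right) \left(-37\right)}{8} = 1 - \frac{555}{4} = - \frac{551}{4} \approx -137.75$)
$M = \frac{10283}{656}$ ($M = - 7 \left(- \frac{2938}{1312}\right) = - 7 \left(\left(-2938\right) \frac{1}{1312}\right) = \left(-7\right) \left(- \frac{1469}{656}\right) = \frac{10283}{656} \approx 15.675$)
$M - p = \frac{10283}{656} - - \frac{551}{4} = \frac{10283}{656} + \frac{551}{4} = \frac{100647}{656}$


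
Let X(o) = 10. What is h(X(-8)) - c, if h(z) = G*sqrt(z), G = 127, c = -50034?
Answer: 50034 + 127*sqrt(10) ≈ 50436.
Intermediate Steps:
h(z) = 127*sqrt(z)
h(X(-8)) - c = 127*sqrt(10) - 1*(-50034) = 127*sqrt(10) + 50034 = 50034 + 127*sqrt(10)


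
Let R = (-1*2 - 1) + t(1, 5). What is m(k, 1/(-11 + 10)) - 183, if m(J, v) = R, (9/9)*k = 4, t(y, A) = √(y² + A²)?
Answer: -186 + √26 ≈ -180.90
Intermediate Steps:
t(y, A) = √(A² + y²)
k = 4
R = -3 + √26 (R = (-1*2 - 1) + √(5² + 1²) = (-2 - 1) + √(25 + 1) = -3 + √26 ≈ 2.0990)
m(J, v) = -3 + √26
m(k, 1/(-11 + 10)) - 183 = (-3 + √26) - 183 = -186 + √26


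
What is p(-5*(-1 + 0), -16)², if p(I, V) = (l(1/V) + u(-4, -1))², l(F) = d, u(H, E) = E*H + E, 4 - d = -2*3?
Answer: 28561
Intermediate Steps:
d = 10 (d = 4 - (-2)*3 = 4 - 1*(-6) = 4 + 6 = 10)
u(H, E) = E + E*H
l(F) = 10
p(I, V) = 169 (p(I, V) = (10 - (1 - 4))² = (10 - 1*(-3))² = (10 + 3)² = 13² = 169)
p(-5*(-1 + 0), -16)² = 169² = 28561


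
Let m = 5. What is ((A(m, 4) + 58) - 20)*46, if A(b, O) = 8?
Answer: 2116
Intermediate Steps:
((A(m, 4) + 58) - 20)*46 = ((8 + 58) - 20)*46 = (66 - 20)*46 = 46*46 = 2116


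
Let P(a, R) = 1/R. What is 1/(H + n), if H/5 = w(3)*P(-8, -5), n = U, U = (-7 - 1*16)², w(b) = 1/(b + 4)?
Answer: 7/3702 ≈ 0.0018909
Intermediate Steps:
w(b) = 1/(4 + b)
U = 529 (U = (-7 - 16)² = (-23)² = 529)
n = 529
H = -⅐ (H = 5*(1/((4 + 3)*(-5))) = 5*(-⅕/7) = 5*((⅐)*(-⅕)) = 5*(-1/35) = -⅐ ≈ -0.14286)
1/(H + n) = 1/(-⅐ + 529) = 1/(3702/7) = 7/3702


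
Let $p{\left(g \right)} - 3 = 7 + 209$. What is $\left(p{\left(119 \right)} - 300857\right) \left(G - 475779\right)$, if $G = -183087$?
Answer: $198080156508$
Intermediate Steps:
$p{\left(g \right)} = 219$ ($p{\left(g \right)} = 3 + \left(7 + 209\right) = 3 + 216 = 219$)
$\left(p{\left(119 \right)} - 300857\right) \left(G - 475779\right) = \left(219 - 300857\right) \left(-183087 - 475779\right) = \left(-300638\right) \left(-658866\right) = 198080156508$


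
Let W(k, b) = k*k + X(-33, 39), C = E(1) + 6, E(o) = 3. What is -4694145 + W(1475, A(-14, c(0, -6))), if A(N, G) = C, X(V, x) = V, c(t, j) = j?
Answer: -2518553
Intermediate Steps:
C = 9 (C = 3 + 6 = 9)
A(N, G) = 9
W(k, b) = -33 + k² (W(k, b) = k*k - 33 = k² - 33 = -33 + k²)
-4694145 + W(1475, A(-14, c(0, -6))) = -4694145 + (-33 + 1475²) = -4694145 + (-33 + 2175625) = -4694145 + 2175592 = -2518553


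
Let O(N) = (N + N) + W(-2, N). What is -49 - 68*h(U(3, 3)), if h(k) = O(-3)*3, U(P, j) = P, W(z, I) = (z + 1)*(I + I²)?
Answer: 2399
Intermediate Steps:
W(z, I) = (1 + z)*(I + I²)
O(N) = 2*N + N*(-1 - N) (O(N) = (N + N) + N*(1 + N - 2 + N*(-2)) = 2*N + N*(1 + N - 2 - 2*N) = 2*N + N*(-1 - N))
h(k) = -36 (h(k) = -3*(1 - 1*(-3))*3 = -3*(1 + 3)*3 = -3*4*3 = -12*3 = -36)
-49 - 68*h(U(3, 3)) = -49 - 68*(-36) = -49 + 2448 = 2399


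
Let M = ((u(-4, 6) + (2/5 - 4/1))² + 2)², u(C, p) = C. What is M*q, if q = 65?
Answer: 29016468/125 ≈ 2.3213e+5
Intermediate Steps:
M = 2232036/625 (M = ((-4 + (2/5 - 4/1))² + 2)² = ((-4 + (2*(⅕) - 4*1))² + 2)² = ((-4 + (⅖ - 4))² + 2)² = ((-4 - 18/5)² + 2)² = ((-38/5)² + 2)² = (1444/25 + 2)² = (1494/25)² = 2232036/625 ≈ 3571.3)
M*q = (2232036/625)*65 = 29016468/125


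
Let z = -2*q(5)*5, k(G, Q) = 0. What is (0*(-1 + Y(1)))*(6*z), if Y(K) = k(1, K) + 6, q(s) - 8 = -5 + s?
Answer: 0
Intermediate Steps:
q(s) = 3 + s (q(s) = 8 + (-5 + s) = 3 + s)
Y(K) = 6 (Y(K) = 0 + 6 = 6)
z = -80 (z = -2*(3 + 5)*5 = -2*8*5 = -16*5 = -80)
(0*(-1 + Y(1)))*(6*z) = (0*(-1 + 6))*(6*(-80)) = (0*5)*(-480) = 0*(-480) = 0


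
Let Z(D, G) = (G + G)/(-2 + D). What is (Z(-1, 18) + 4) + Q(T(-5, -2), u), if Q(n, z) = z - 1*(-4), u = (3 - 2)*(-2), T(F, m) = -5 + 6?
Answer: -6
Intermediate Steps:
T(F, m) = 1
Z(D, G) = 2*G/(-2 + D) (Z(D, G) = (2*G)/(-2 + D) = 2*G/(-2 + D))
u = -2 (u = 1*(-2) = -2)
Q(n, z) = 4 + z (Q(n, z) = z + 4 = 4 + z)
(Z(-1, 18) + 4) + Q(T(-5, -2), u) = (2*18/(-2 - 1) + 4) + (4 - 2) = (2*18/(-3) + 4) + 2 = (2*18*(-⅓) + 4) + 2 = (-12 + 4) + 2 = -8 + 2 = -6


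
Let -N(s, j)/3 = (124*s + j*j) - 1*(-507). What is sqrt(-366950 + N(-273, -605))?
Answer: I*sqrt(1364990) ≈ 1168.3*I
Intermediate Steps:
N(s, j) = -1521 - 372*s - 3*j**2 (N(s, j) = -3*((124*s + j*j) - 1*(-507)) = -3*((124*s + j**2) + 507) = -3*((j**2 + 124*s) + 507) = -3*(507 + j**2 + 124*s) = -1521 - 372*s - 3*j**2)
sqrt(-366950 + N(-273, -605)) = sqrt(-366950 + (-1521 - 372*(-273) - 3*(-605)**2)) = sqrt(-366950 + (-1521 + 101556 - 3*366025)) = sqrt(-366950 + (-1521 + 101556 - 1098075)) = sqrt(-366950 - 998040) = sqrt(-1364990) = I*sqrt(1364990)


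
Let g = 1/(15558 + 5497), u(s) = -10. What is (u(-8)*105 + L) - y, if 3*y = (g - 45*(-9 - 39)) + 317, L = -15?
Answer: -39807987/21055 ≈ -1890.7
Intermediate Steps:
g = 1/21055 ≈ 4.7495e-5
y = 17384412/21055 (y = ((1/21055 - 45*(-9 - 39)) + 317)/3 = ((1/21055 - 45*(-48)) + 317)/3 = ((1/21055 + 2160) + 317)/3 = (45478801/21055 + 317)/3 = (⅓)*(52153236/21055) = 17384412/21055 ≈ 825.67)
(u(-8)*105 + L) - y = (-10*105 - 15) - 1*17384412/21055 = (-1050 - 15) - 17384412/21055 = -1065 - 17384412/21055 = -39807987/21055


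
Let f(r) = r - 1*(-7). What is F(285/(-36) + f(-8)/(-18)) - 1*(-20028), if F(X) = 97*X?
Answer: 693557/36 ≈ 19265.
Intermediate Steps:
f(r) = 7 + r (f(r) = r + 7 = 7 + r)
F(285/(-36) + f(-8)/(-18)) - 1*(-20028) = 97*(285/(-36) + (7 - 8)/(-18)) - 1*(-20028) = 97*(285*(-1/36) - 1*(-1/18)) + 20028 = 97*(-95/12 + 1/18) + 20028 = 97*(-283/36) + 20028 = -27451/36 + 20028 = 693557/36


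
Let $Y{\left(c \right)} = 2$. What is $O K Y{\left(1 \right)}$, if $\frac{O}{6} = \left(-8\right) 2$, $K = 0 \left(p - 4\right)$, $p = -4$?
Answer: $0$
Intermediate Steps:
$K = 0$ ($K = 0 \left(-4 - 4\right) = 0 \left(-8\right) = 0$)
$O = -96$ ($O = 6 \left(\left(-8\right) 2\right) = 6 \left(-16\right) = -96$)
$O K Y{\left(1 \right)} = \left(-96\right) 0 \cdot 2 = 0 \cdot 2 = 0$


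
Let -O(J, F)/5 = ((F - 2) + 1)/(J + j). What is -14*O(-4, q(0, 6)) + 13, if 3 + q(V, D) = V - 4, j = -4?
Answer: 83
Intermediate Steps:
q(V, D) = -7 + V (q(V, D) = -3 + (V - 4) = -3 + (-4 + V) = -7 + V)
O(J, F) = -5*(-1 + F)/(-4 + J) (O(J, F) = -5*((F - 2) + 1)/(J - 4) = -5*((-2 + F) + 1)/(-4 + J) = -5*(-1 + F)/(-4 + J))
-14*O(-4, q(0, 6)) + 13 = -70*(1 - (-7 + 0))/(-4 - 4) + 13 = -70*(1 - 1*(-7))/(-8) + 13 = -70*(-1)*(1 + 7)/8 + 13 = -70*(-1)*8/8 + 13 = -14*(-5) + 13 = 70 + 13 = 83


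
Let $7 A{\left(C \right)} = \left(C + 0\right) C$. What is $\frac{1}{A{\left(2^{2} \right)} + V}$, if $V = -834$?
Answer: $- \frac{7}{5822} \approx -0.0012023$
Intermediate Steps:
$A{\left(C \right)} = \frac{C^{2}}{7}$ ($A{\left(C \right)} = \frac{\left(C + 0\right) C}{7} = \frac{C C}{7} = \frac{C^{2}}{7}$)
$\frac{1}{A{\left(2^{2} \right)} + V} = \frac{1}{\frac{\left(2^{2}\right)^{2}}{7} - 834} = \frac{1}{\frac{4^{2}}{7} - 834} = \frac{1}{\frac{1}{7} \cdot 16 - 834} = \frac{1}{\frac{16}{7} - 834} = \frac{1}{- \frac{5822}{7}} = - \frac{7}{5822}$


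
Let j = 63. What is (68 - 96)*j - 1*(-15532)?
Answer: 13768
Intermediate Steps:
(68 - 96)*j - 1*(-15532) = (68 - 96)*63 - 1*(-15532) = -28*63 + 15532 = -1764 + 15532 = 13768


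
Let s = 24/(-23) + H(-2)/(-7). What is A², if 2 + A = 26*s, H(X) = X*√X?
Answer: 19135268/25921 - 69680*I*√2/161 ≈ 738.21 - 612.06*I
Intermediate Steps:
H(X) = X^(3/2)
s = -24/23 + 2*I*√2/7 (s = 24/(-23) + (-2)^(3/2)/(-7) = 24*(-1/23) - 2*I*√2*(-⅐) = -24/23 + 2*I*√2/7 ≈ -1.0435 + 0.40406*I)
A = -670/23 + 52*I*√2/7 (A = -2 + 26*(-24/23 + 2*I*√2/7) = -2 + (-624/23 + 52*I*√2/7) = -670/23 + 52*I*√2/7 ≈ -29.13 + 10.506*I)
A² = (-670/23 + 52*I*√2/7)²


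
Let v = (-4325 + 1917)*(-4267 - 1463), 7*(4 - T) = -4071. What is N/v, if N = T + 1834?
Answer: 16937/96584880 ≈ 0.00017536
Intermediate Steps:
T = 4099/7 (T = 4 - ⅐*(-4071) = 4 + 4071/7 = 4099/7 ≈ 585.57)
N = 16937/7 (N = 4099/7 + 1834 = 16937/7 ≈ 2419.6)
v = 13797840 (v = -2408*(-5730) = 13797840)
N/v = (16937/7)/13797840 = (16937/7)*(1/13797840) = 16937/96584880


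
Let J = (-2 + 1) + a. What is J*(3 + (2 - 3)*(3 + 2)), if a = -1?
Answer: 4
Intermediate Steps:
J = -2 (J = (-2 + 1) - 1 = -1 - 1 = -2)
J*(3 + (2 - 3)*(3 + 2)) = -2*(3 + (2 - 3)*(3 + 2)) = -2*(3 - 1*5) = -2*(3 - 5) = -2*(-2) = 4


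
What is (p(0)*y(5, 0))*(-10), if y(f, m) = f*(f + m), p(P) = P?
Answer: 0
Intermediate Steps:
(p(0)*y(5, 0))*(-10) = (0*(5*(5 + 0)))*(-10) = (0*(5*5))*(-10) = (0*25)*(-10) = 0*(-10) = 0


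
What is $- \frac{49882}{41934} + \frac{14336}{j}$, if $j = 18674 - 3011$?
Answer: $- \frac{30022657}{109468707} \approx -0.27426$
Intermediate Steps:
$j = 15663$ ($j = 18674 - 3011 = 15663$)
$- \frac{49882}{41934} + \frac{14336}{j} = - \frac{49882}{41934} + \frac{14336}{15663} = \left(-49882\right) \frac{1}{41934} + 14336 \cdot \frac{1}{15663} = - \frac{24941}{20967} + \frac{14336}{15663} = - \frac{30022657}{109468707}$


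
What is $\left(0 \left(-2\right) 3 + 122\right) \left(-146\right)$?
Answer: $-17812$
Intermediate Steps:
$\left(0 \left(-2\right) 3 + 122\right) \left(-146\right) = \left(0 \cdot 3 + 122\right) \left(-146\right) = \left(0 + 122\right) \left(-146\right) = 122 \left(-146\right) = -17812$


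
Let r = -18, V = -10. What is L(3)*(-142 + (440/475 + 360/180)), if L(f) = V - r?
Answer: -105696/95 ≈ -1112.6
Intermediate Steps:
L(f) = 8 (L(f) = -10 - 1*(-18) = -10 + 18 = 8)
L(3)*(-142 + (440/475 + 360/180)) = 8*(-142 + (440/475 + 360/180)) = 8*(-142 + (440*(1/475) + 360*(1/180))) = 8*(-142 + (88/95 + 2)) = 8*(-142 + 278/95) = 8*(-13212/95) = -105696/95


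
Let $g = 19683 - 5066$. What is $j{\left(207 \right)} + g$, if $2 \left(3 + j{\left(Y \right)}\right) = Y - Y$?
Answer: $14614$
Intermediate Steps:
$j{\left(Y \right)} = -3$ ($j{\left(Y \right)} = -3 + \frac{Y - Y}{2} = -3 + \frac{1}{2} \cdot 0 = -3 + 0 = -3$)
$g = 14617$ ($g = 19683 - 5066 = 14617$)
$j{\left(207 \right)} + g = -3 + 14617 = 14614$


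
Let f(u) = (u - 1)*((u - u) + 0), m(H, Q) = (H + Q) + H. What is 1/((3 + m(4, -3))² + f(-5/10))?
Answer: 1/64 ≈ 0.015625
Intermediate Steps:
m(H, Q) = Q + 2*H
f(u) = 0 (f(u) = (-1 + u)*(0 + 0) = (-1 + u)*0 = 0)
1/((3 + m(4, -3))² + f(-5/10)) = 1/((3 + (-3 + 2*4))² + 0) = 1/((3 + (-3 + 8))² + 0) = 1/((3 + 5)² + 0) = 1/(8² + 0) = 1/(64 + 0) = 1/64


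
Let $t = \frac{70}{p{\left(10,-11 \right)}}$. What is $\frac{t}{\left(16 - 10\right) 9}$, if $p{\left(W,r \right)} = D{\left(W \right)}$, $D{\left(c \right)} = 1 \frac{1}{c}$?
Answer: $\frac{350}{27} \approx 12.963$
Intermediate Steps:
$D{\left(c \right)} = \frac{1}{c}$
$p{\left(W,r \right)} = \frac{1}{W}$
$t = 700$ ($t = \frac{70}{\frac{1}{10}} = 70 \frac{1}{\frac{1}{10}} = 70 \cdot 10 = 700$)
$\frac{t}{\left(16 - 10\right) 9} = \frac{700}{\left(16 - 10\right) 9} = \frac{700}{6 \cdot 9} = \frac{700}{54} = 700 \cdot \frac{1}{54} = \frac{350}{27}$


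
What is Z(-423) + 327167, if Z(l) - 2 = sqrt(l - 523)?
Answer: 327169 + I*sqrt(946) ≈ 3.2717e+5 + 30.757*I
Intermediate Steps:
Z(l) = 2 + sqrt(-523 + l) (Z(l) = 2 + sqrt(l - 523) = 2 + sqrt(-523 + l))
Z(-423) + 327167 = (2 + sqrt(-523 - 423)) + 327167 = (2 + sqrt(-946)) + 327167 = (2 + I*sqrt(946)) + 327167 = 327169 + I*sqrt(946)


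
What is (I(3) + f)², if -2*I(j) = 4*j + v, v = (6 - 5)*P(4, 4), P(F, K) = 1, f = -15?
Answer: 1849/4 ≈ 462.25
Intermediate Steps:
v = 1 (v = (6 - 5)*1 = 1*1 = 1)
I(j) = -½ - 2*j (I(j) = -(4*j + 1)/2 = -(1 + 4*j)/2 = -½ - 2*j)
(I(3) + f)² = ((-½ - 2*3) - 15)² = ((-½ - 6) - 15)² = (-13/2 - 15)² = (-43/2)² = 1849/4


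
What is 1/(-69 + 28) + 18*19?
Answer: 14021/41 ≈ 341.98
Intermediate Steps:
1/(-69 + 28) + 18*19 = 1/(-41) + 342 = -1/41 + 342 = 14021/41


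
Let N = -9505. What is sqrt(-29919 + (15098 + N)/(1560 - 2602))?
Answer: I*sqrt(32490801022)/1042 ≈ 172.99*I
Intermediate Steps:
sqrt(-29919 + (15098 + N)/(1560 - 2602)) = sqrt(-29919 + (15098 - 9505)/(1560 - 2602)) = sqrt(-29919 + 5593/(-1042)) = sqrt(-29919 + 5593*(-1/1042)) = sqrt(-29919 - 5593/1042) = sqrt(-31181191/1042) = I*sqrt(32490801022)/1042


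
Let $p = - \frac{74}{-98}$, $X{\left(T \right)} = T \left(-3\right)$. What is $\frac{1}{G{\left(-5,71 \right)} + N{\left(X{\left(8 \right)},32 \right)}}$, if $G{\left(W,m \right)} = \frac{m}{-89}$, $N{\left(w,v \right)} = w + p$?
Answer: $- \frac{4361}{104850} \approx -0.041593$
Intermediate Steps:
$X{\left(T \right)} = - 3 T$
$p = \frac{37}{49}$ ($p = \left(-74\right) \left(- \frac{1}{98}\right) = \frac{37}{49} \approx 0.7551$)
$N{\left(w,v \right)} = \frac{37}{49} + w$ ($N{\left(w,v \right)} = w + \frac{37}{49} = \frac{37}{49} + w$)
$G{\left(W,m \right)} = - \frac{m}{89}$ ($G{\left(W,m \right)} = m \left(- \frac{1}{89}\right) = - \frac{m}{89}$)
$\frac{1}{G{\left(-5,71 \right)} + N{\left(X{\left(8 \right)},32 \right)}} = \frac{1}{\left(- \frac{1}{89}\right) 71 + \left(\frac{37}{49} - 24\right)} = \frac{1}{- \frac{71}{89} + \left(\frac{37}{49} - 24\right)} = \frac{1}{- \frac{71}{89} - \frac{1139}{49}} = \frac{1}{- \frac{104850}{4361}} = - \frac{4361}{104850}$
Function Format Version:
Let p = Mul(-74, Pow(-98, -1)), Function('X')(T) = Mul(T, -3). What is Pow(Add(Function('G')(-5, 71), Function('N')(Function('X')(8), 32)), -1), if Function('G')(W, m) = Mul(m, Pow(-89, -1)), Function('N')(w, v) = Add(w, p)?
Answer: Rational(-4361, 104850) ≈ -0.041593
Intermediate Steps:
Function('X')(T) = Mul(-3, T)
p = Rational(37, 49) (p = Mul(-74, Rational(-1, 98)) = Rational(37, 49) ≈ 0.75510)
Function('N')(w, v) = Add(Rational(37, 49), w) (Function('N')(w, v) = Add(w, Rational(37, 49)) = Add(Rational(37, 49), w))
Function('G')(W, m) = Mul(Rational(-1, 89), m) (Function('G')(W, m) = Mul(m, Rational(-1, 89)) = Mul(Rational(-1, 89), m))
Pow(Add(Function('G')(-5, 71), Function('N')(Function('X')(8), 32)), -1) = Pow(Add(Mul(Rational(-1, 89), 71), Add(Rational(37, 49), Mul(-3, 8))), -1) = Pow(Add(Rational(-71, 89), Add(Rational(37, 49), -24)), -1) = Pow(Add(Rational(-71, 89), Rational(-1139, 49)), -1) = Pow(Rational(-104850, 4361), -1) = Rational(-4361, 104850)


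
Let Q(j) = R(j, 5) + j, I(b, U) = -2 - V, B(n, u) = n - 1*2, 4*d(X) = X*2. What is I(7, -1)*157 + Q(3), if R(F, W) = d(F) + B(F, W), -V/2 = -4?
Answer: -3129/2 ≈ -1564.5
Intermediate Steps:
V = 8 (V = -2*(-4) = 8)
d(X) = X/2 (d(X) = (X*2)/4 = (2*X)/4 = X/2)
B(n, u) = -2 + n (B(n, u) = n - 2 = -2 + n)
I(b, U) = -10 (I(b, U) = -2 - 1*8 = -2 - 8 = -10)
R(F, W) = -2 + 3*F/2 (R(F, W) = F/2 + (-2 + F) = -2 + 3*F/2)
Q(j) = -2 + 5*j/2 (Q(j) = (-2 + 3*j/2) + j = -2 + 5*j/2)
I(7, -1)*157 + Q(3) = -10*157 + (-2 + (5/2)*3) = -1570 + (-2 + 15/2) = -1570 + 11/2 = -3129/2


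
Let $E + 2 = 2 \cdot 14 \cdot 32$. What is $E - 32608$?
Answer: $-31714$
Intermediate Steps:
$E = 894$ ($E = -2 + 2 \cdot 14 \cdot 32 = -2 + 28 \cdot 32 = -2 + 896 = 894$)
$E - 32608 = 894 - 32608 = -31714$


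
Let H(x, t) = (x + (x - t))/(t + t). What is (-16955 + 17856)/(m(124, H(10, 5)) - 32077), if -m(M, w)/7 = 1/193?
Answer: -173893/6190868 ≈ -0.028089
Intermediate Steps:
H(x, t) = (-t + 2*x)/(2*t) (H(x, t) = (-t + 2*x)/((2*t)) = (-t + 2*x)*(1/(2*t)) = (-t + 2*x)/(2*t))
m(M, w) = -7/193
(-16955 + 17856)/(m(124, H(10, 5)) - 32077) = (-16955 + 17856)/(-7/193 - 32077) = 901/(-6190868/193) = 901*(-193/6190868) = -173893/6190868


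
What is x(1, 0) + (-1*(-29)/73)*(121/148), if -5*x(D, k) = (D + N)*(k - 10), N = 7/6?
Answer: 150979/32412 ≈ 4.6581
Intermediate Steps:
N = 7/6 (N = 7*(1/6) = 7/6 ≈ 1.1667)
x(D, k) = -(-10 + k)*(7/6 + D)/5 (x(D, k) = -(D + 7/6)*(k - 10)/5 = -(7/6 + D)*(-10 + k)/5 = -(-10 + k)*(7/6 + D)/5)
x(1, 0) + (-1*(-29)/73)*(121/148) = (7/3 + 2*1 - 7/30*0 - 1/5*1*0) + (-1*(-29)/73)*(121/148) = (7/3 + 2 + 0 + 0) + (29*(1/73))*(121*(1/148)) = 13/3 + (29/73)*(121/148) = 13/3 + 3509/10804 = 150979/32412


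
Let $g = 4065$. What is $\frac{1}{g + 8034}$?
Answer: $\frac{1}{12099} \approx 8.2652 \cdot 10^{-5}$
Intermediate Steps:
$\frac{1}{g + 8034} = \frac{1}{4065 + 8034} = \frac{1}{12099}$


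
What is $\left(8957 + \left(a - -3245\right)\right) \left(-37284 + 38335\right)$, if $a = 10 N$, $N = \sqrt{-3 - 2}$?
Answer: $12824302 + 10510 i \sqrt{5} \approx 1.2824 \cdot 10^{7} + 23501.0 i$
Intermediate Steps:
$N = i \sqrt{5}$ ($N = \sqrt{-5} = i \sqrt{5} \approx 2.2361 i$)
$a = 10 i \sqrt{5} \approx 22.361 i$
$\left(8957 + \left(a - -3245\right)\right) \left(-37284 + 38335\right) = \left(8957 + \left(10 i \sqrt{5} - -3245\right)\right) \left(-37284 + 38335\right) = \left(8957 + \left(10 i \sqrt{5} + 3245\right)\right) 1051 = \left(8957 + \left(3245 + 10 i \sqrt{5}\right)\right) 1051 = \left(12202 + 10 i \sqrt{5}\right) 1051 = 12824302 + 10510 i \sqrt{5}$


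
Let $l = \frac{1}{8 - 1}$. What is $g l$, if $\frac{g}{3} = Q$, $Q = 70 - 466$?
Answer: $- \frac{1188}{7} \approx -169.71$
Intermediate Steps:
$Q = -396$
$l = \frac{1}{7} \approx 0.14286$
$g = -1188$ ($g = 3 \left(-396\right) = -1188$)
$g l = \left(-1188\right) \frac{1}{7} = - \frac{1188}{7}$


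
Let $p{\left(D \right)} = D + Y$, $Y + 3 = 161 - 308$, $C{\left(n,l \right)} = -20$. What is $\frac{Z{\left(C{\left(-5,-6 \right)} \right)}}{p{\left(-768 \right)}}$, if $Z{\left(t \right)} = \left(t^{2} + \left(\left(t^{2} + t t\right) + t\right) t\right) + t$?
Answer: $\frac{7610}{459} \approx 16.58$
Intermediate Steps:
$Y = -150$ ($Y = -3 + \left(161 - 308\right) = -3 - 147 = -150$)
$p{\left(D \right)} = -150 + D$ ($p{\left(D \right)} = D - 150 = -150 + D$)
$Z{\left(t \right)} = t + t^{2} + t \left(t + 2 t^{2}\right)$ ($Z{\left(t \right)} = \left(t^{2} + \left(\left(t^{2} + t^{2}\right) + t\right) t\right) + t = \left(t^{2} + \left(2 t^{2} + t\right) t\right) + t = \left(t^{2} + \left(t + 2 t^{2}\right) t\right) + t = \left(t^{2} + t \left(t + 2 t^{2}\right)\right) + t = t + t^{2} + t \left(t + 2 t^{2}\right)$)
$\frac{Z{\left(C{\left(-5,-6 \right)} \right)}}{p{\left(-768 \right)}} = \frac{\left(-20\right) \left(1 + 2 \left(-20\right) + 2 \left(-20\right)^{2}\right)}{-150 - 768} = \frac{\left(-20\right) \left(1 - 40 + 2 \cdot 400\right)}{-918} = - 20 \left(1 - 40 + 800\right) \left(- \frac{1}{918}\right) = \left(-20\right) 761 \left(- \frac{1}{918}\right) = \left(-15220\right) \left(- \frac{1}{918}\right) = \frac{7610}{459}$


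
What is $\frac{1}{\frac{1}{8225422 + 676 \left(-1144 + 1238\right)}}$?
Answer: $8288966$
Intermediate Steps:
$\frac{1}{\frac{1}{8225422 + 676 \left(-1144 + 1238\right)}} = \frac{1}{\frac{1}{8225422 + 676 \cdot 94}} = \frac{1}{\frac{1}{8225422 + 63544}} = \frac{1}{\frac{1}{8288966}} = 8288966$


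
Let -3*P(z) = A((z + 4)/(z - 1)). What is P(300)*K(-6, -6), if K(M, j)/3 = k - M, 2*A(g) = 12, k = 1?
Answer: -42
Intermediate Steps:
A(g) = 6 (A(g) = (½)*12 = 6)
K(M, j) = 3 - 3*M (K(M, j) = 3*(1 - M) = 3 - 3*M)
P(z) = -2 (P(z) = -⅓*6 = -2)
P(300)*K(-6, -6) = -2*(3 - 3*(-6)) = -2*(3 + 18) = -2*21 = -42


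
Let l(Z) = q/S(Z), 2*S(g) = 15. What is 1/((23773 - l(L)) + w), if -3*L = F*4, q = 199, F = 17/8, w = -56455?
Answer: -15/490628 ≈ -3.0573e-5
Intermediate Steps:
S(g) = 15/2 (S(g) = (1/2)*15 = 15/2)
F = 17/8 (F = 17*(1/8) = 17/8 ≈ 2.1250)
L = -17/6 (L = -17*4/24 = -1/3*17/2 = -17/6 ≈ -2.8333)
l(Z) = 398/15 (l(Z) = 199/(15/2) = 199*(2/15) = 398/15)
1/((23773 - l(L)) + w) = 1/((23773 - 1*398/15) - 56455) = 1/((23773 - 398/15) - 56455) = 1/(356197/15 - 56455) = 1/(-490628/15) = -15/490628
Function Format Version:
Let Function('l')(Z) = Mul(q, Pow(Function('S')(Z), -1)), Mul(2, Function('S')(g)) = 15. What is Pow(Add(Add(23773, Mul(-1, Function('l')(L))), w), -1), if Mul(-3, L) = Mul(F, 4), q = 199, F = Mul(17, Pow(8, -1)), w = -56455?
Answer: Rational(-15, 490628) ≈ -3.0573e-5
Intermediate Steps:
Function('S')(g) = Rational(15, 2) (Function('S')(g) = Mul(Rational(1, 2), 15) = Rational(15, 2))
F = Rational(17, 8) (F = Mul(17, Rational(1, 8)) = Rational(17, 8) ≈ 2.1250)
L = Rational(-17, 6) (L = Mul(Rational(-1, 3), Mul(Rational(17, 8), 4)) = Mul(Rational(-1, 3), Rational(17, 2)) = Rational(-17, 6) ≈ -2.8333)
Function('l')(Z) = Rational(398, 15) (Function('l')(Z) = Mul(199, Pow(Rational(15, 2), -1)) = Mul(199, Rational(2, 15)) = Rational(398, 15))
Pow(Add(Add(23773, Mul(-1, Function('l')(L))), w), -1) = Pow(Add(Add(23773, Mul(-1, Rational(398, 15))), -56455), -1) = Pow(Add(Add(23773, Rational(-398, 15)), -56455), -1) = Pow(Add(Rational(356197, 15), -56455), -1) = Pow(Rational(-490628, 15), -1) = Rational(-15, 490628)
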